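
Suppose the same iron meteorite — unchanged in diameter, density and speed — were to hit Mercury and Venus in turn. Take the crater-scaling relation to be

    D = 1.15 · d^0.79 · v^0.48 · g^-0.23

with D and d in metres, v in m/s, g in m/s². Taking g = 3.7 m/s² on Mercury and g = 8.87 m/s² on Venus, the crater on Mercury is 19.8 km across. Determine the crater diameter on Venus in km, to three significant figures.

All impactor-dependent factors cancel in the ratio, leaving D_Venus/D_Mercury = (g_Venus/g_Mercury)^-0.23.
(8.87/3.7)^-0.23 = 2.397^-0.23 = 0.8179
D_Venus = 0.8179 × 19.8 km = 16.2 km

D ≈ 16.2 km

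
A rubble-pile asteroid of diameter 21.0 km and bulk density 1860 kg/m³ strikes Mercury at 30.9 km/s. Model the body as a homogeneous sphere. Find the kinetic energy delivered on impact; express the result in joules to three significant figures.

E ≈ 4.31 × 10^24 J

d = 21000 m; v = 30900 m/s.
Mass m = (π/6) ρ d³ = (π/6) × 1860 × (21000)³ = 9.019 × 10^15 kg
E = ½ m v² = 0.5 × 9.019 × 10^15 × (30900)² = 4.306 × 10^24 J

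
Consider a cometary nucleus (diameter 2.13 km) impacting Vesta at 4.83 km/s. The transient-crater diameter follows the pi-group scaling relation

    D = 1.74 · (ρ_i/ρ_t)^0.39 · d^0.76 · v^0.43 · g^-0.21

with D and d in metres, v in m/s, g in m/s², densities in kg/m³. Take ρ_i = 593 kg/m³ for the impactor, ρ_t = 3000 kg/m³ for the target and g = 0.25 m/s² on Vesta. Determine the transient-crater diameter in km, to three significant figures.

D ≈ 16.1 km

In SI units: d = 2130 m, v = 4830 m/s.
(ρ_i/ρ_t)^0.39 = (593/3000)^0.39 = 0.5314
d^0.76 = 2130^0.76 = 338.5
v^0.43 = 4830^0.43 = 38.38
g^-0.21 = 0.25^-0.21 = 1.338
D = 1.74 × 0.5314 × 338.5 × 38.38 × 1.338 = 16073 m
   = 16.07 km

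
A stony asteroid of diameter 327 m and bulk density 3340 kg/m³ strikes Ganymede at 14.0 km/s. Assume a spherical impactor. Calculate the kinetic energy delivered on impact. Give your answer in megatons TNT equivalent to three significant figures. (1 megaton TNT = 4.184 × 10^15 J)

E ≈ 1430 Mt TNT

v = 14000 m/s.
Mass m = (π/6) ρ d³ = (π/6) × 3340 × (327)³ = 6.115 × 10^10 kg
E = ½ m v² = 0.5 × 6.115 × 10^10 × (14000)² = 5.993 × 10^18 J
   = 5.993 × 10^18 / 4.184×10^15 = 1432 Mt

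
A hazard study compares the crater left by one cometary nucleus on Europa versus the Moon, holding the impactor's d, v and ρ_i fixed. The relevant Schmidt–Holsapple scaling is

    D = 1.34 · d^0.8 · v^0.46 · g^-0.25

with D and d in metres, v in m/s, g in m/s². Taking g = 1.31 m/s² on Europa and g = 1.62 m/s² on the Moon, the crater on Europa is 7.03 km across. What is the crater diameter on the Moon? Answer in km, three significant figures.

D ≈ 6.67 km

All impactor-dependent factors cancel in the ratio, leaving D_Moon/D_Europa = (g_Moon/g_Europa)^-0.25.
(1.62/1.31)^-0.25 = 1.237^-0.25 = 0.9482
D_Moon = 0.9482 × 7.03 km = 6.67 km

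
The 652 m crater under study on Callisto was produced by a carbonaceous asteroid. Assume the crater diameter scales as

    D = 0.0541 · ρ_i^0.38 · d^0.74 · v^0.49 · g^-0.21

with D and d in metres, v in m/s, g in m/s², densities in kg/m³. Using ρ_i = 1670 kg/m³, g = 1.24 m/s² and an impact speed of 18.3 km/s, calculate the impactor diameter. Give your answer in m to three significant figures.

Rearranging for d: d = [D / (0.0541 · 1670^0.38 · 18300^0.49 · 1.24^-0.21)]^(1/0.74).
1670^0.38 = 16.77
18300^0.49 = 122.6
1.24^-0.21 = 0.9558
Denominator = 0.0541 × 16.77 × 122.6 × 0.9558 = 106.3
D / 106.3 = 652 / 106.3 = 6.134
d = 6.134^(1/0.74) = 6.134^1.3514 = 11.60 m

d ≈ 11.6 m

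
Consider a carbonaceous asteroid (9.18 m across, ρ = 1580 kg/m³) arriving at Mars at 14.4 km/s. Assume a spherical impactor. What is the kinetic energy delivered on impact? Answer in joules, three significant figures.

v = 14400 m/s.
Mass m = (π/6) ρ d³ = (π/6) × 1580 × (9.18)³ = 6.400 × 10^5 kg
E = ½ m v² = 0.5 × 6.400 × 10^5 × (14400)² = 6.636 × 10^13 J

E ≈ 6.64 × 10^13 J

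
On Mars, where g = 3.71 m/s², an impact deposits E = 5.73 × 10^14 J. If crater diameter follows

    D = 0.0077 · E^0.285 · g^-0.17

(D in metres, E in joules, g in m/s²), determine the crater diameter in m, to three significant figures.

E^0.285 = (5.73 × 10^14)^0.285 = 1.607 × 10^4
g^-0.17 = 3.71^-0.17 = 0.8002
D = 0.0077 × 1.607 × 10^4 × 0.8002 = 99.02 m

D ≈ 99.0 m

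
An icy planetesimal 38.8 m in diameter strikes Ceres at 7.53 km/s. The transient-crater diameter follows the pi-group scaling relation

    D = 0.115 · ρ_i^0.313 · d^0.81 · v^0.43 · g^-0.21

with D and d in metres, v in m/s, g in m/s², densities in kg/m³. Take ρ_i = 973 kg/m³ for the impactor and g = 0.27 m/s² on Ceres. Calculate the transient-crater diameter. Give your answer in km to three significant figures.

D ≈ 1.17 km

In SI units: v = 7530 m/s.
ρ_i^0.313 = 973^0.313 = 8.615
d^0.81 = 38.8^0.81 = 19.36
v^0.43 = 7530^0.43 = 46.45
g^-0.21 = 0.27^-0.21 = 1.316
D = 0.115 × 8.615 × 19.36 × 46.45 × 1.316 = 1172 m
   = 1.172 km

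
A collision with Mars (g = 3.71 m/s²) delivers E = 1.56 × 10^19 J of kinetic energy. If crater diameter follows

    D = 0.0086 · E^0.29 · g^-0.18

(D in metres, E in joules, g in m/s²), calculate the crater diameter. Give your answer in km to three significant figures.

D ≈ 2.50 km

E^0.29 = (1.56 × 10^19)^0.29 = 3.681 × 10^5
g^-0.18 = 3.71^-0.18 = 0.7898
D = 0.0086 × 3.681 × 10^5 × 0.7898 = 2500 m
   = 2.500 km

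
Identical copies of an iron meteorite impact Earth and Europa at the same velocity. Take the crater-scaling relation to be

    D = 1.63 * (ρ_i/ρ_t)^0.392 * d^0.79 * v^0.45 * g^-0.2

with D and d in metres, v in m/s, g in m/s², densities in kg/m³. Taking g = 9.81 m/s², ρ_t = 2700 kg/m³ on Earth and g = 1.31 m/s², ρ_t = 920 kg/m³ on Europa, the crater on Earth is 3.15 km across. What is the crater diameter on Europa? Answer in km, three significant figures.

The impactor-only factors (d, v, ρ_i) cancel in the ratio, leaving D_Europa/D_Earth = (g_Europa/g_Earth)^-0.2 · (ρ_t,Earth/ρ_t,Europa)^0.392.
(1.31/9.81)^-0.2 = 0.1335^-0.2 = 1.496
(2700/920)^0.392 = 2.935^0.392 = 1.525
Ratio = 1.496 × 1.525 = 2.281
D_Europa = 2.281 × 3.15 km = 7.19 km

D ≈ 7.19 km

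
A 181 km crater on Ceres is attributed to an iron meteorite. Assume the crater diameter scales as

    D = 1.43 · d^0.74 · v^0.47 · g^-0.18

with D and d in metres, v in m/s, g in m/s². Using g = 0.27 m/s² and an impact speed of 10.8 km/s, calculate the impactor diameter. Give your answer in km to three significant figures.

Rearranging for d: d = [D / (1.43 · 10800^0.47 · 0.27^-0.18)]^(1/0.74).
D = 181000 m.
10800^0.47 = 78.65
0.27^-0.18 = 1.266
Denominator = 1.43 × 78.65 × 1.266 = 142.4
D / 142.4 = 181000 / 142.4 = 1271
d = 1271^(1/0.74) = 1271^1.3514 = 15665 m

d ≈ 15.7 km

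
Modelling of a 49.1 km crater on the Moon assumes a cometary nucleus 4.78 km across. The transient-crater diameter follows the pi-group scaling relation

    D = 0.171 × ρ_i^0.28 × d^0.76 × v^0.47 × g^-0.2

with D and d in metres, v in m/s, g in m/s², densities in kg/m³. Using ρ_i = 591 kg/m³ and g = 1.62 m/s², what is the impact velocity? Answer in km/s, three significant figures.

v ≈ 12.6 km/s

Rearranging for v: v = [D / (0.171 · 591^0.28 · 4780^0.76 · 1.62^-0.2)]^(1/0.47).
D = 49100 m.
591^0.28 = 5.971
4780^0.76 = 625.7
1.62^-0.2 = 0.9080
Denominator = 0.171 × 5.971 × 625.7 × 0.9080 = 580.1
D / 580.1 = 49100 / 580.1 = 84.64
v = 84.64^(1/0.47) = 84.64^2.1277 = 12627 m/s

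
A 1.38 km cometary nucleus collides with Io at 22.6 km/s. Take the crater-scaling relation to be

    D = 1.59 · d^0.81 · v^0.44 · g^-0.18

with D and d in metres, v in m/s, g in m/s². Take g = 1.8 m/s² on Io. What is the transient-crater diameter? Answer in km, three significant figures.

D ≈ 41.2 km

In SI units: d = 1380 m, v = 22600 m/s.
d^0.81 = 1380^0.81 = 349.4
v^0.44 = 22600^0.44 = 82.38
g^-0.18 = 1.8^-0.18 = 0.8996
D = 1.59 × 349.4 × 82.38 × 0.8996 = 41171 m
   = 41.17 km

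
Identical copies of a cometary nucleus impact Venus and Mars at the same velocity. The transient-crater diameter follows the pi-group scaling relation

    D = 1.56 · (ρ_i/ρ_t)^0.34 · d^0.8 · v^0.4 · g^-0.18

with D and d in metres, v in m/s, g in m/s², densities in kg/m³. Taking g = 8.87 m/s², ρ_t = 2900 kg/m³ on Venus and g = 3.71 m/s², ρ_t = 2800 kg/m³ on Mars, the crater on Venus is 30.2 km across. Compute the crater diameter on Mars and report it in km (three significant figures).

D ≈ 35.8 km

The impactor-only factors (d, v, ρ_i) cancel in the ratio, leaving D_Mars/D_Venus = (g_Mars/g_Venus)^-0.18 · (ρ_t,Venus/ρ_t,Mars)^0.34.
(3.71/8.87)^-0.18 = 0.4183^-0.18 = 1.170
(2900/2800)^0.34 = 1.036^0.34 = 1.012
Ratio = 1.170 × 1.012 = 1.184
D_Mars = 1.184 × 30.2 km = 35.8 km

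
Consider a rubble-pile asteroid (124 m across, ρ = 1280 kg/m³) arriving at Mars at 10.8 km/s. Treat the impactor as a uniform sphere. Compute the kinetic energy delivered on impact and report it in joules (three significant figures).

v = 10800 m/s.
Mass m = (π/6) ρ d³ = (π/6) × 1280 × (124)³ = 1.278 × 10^9 kg
E = ½ m v² = 0.5 × 1.278 × 10^9 × (10800)² = 7.453 × 10^16 J

E ≈ 7.45 × 10^16 J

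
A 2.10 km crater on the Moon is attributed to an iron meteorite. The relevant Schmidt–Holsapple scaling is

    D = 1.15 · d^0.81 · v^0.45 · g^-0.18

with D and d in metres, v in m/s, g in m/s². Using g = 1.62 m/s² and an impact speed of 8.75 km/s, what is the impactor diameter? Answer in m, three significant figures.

d ≈ 76.4 m

Rearranging for d: d = [D / (1.15 · 8750^0.45 · 1.62^-0.18)]^(1/0.81).
D = 2100 m.
8750^0.45 = 59.42
1.62^-0.18 = 0.9168
Denominator = 1.15 × 59.42 × 0.9168 = 62.65
D / 62.65 = 2100 / 62.65 = 33.52
d = 33.52^(1/0.81) = 33.52^1.2346 = 76.41 m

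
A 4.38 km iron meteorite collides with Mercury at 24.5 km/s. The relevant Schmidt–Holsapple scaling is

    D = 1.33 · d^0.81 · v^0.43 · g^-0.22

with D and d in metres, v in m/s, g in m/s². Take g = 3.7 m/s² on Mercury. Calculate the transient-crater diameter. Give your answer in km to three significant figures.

D ≈ 68.5 km

In SI units: d = 4380 m, v = 24500 m/s.
d^0.81 = 4380^0.81 = 890.4
v^0.43 = 24500^0.43 = 77.15
g^-0.22 = 3.7^-0.22 = 0.7499
D = 1.33 × 890.4 × 77.15 × 0.7499 = 68513 m
   = 68.51 km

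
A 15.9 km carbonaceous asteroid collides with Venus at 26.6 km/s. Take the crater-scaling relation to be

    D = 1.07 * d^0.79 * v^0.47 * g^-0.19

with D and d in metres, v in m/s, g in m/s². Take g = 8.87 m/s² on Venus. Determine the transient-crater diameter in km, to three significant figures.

D ≈ 177 km

In SI units: d = 15900 m, v = 26600 m/s.
d^0.79 = 15900^0.79 = 2085
v^0.47 = 26600^0.47 = 120.1
g^-0.19 = 8.87^-0.19 = 0.6605
D = 1.07 × 2085 × 120.1 × 0.6605 = 1.770 × 10^5 m
   = 177.0 km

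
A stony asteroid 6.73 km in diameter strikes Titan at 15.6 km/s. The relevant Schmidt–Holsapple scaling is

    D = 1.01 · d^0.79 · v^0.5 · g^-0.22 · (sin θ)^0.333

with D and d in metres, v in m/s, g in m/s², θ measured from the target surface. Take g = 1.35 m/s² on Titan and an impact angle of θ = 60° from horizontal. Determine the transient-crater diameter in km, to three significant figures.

In SI units: d = 6730 m, v = 15600 m/s.
d^0.79 = 6730^0.79 = 1057
v^0.5 = 15600^0.5 = 124.9
g^-0.22 = 1.35^-0.22 = 0.9361
(sin 60°)^0.333 = 0.8660^0.333 = 0.9532
D = 1.01 × 1057 × 124.9 × 0.9361 × 0.9532 = 1.190 × 10^5 m
   = 119.0 km

D ≈ 119 km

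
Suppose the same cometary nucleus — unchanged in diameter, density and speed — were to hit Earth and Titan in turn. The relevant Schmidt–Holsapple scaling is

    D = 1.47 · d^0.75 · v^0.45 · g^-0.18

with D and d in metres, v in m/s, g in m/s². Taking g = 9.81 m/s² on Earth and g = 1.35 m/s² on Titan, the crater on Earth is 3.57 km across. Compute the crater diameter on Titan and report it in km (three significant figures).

All impactor-dependent factors cancel in the ratio, leaving D_Titan/D_Earth = (g_Titan/g_Earth)^-0.18.
(1.35/9.81)^-0.18 = 0.1376^-0.18 = 1.429
D_Titan = 1.429 × 3.57 km = 5.10 km

D ≈ 5.10 km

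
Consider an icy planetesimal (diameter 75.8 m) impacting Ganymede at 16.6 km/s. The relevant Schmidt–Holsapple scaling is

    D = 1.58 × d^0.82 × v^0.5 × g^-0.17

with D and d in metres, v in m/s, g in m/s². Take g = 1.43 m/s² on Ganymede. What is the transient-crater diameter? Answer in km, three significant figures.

D ≈ 6.66 km

In SI units: v = 16600 m/s.
d^0.82 = 75.8^0.82 = 34.78
v^0.5 = 16600^0.5 = 128.8
g^-0.17 = 1.43^-0.17 = 0.9410
D = 1.58 × 34.78 × 128.8 × 0.9410 = 6660 m
   = 6.660 km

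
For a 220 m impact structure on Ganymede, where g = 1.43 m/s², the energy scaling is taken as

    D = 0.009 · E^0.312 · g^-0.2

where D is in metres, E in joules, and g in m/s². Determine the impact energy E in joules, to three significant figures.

Rearranging: E = [D / (0.009 · g^-0.2)]^(1/0.312).
g^-0.2 = 1.43^-0.2 = 0.9310
D / (0.009 × 0.9310) = 220 / (8.379 × 10^-3) = 2.626 × 10^4
E = (2.626 × 10^4)^3.2051 = 1.460 × 10^14 J

E ≈ 1.46 × 10^14 J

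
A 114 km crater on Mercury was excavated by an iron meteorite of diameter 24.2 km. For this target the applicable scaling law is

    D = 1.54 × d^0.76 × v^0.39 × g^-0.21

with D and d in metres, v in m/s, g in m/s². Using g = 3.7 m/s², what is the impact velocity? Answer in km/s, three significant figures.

Rearranging for v: v = [D / (1.54 · 24200^0.76 · 3.7^-0.21)]^(1/0.39).
D = 114000 m.
24200^0.76 = 2146
3.7^-0.21 = 0.7598
Denominator = 1.54 × 2146 × 0.7598 = 2511
D / 2511 = 114000 / 2511 = 45.40
v = 45.40^(1/0.39) = 45.40^2.5641 = 17736 m/s

v ≈ 17.7 km/s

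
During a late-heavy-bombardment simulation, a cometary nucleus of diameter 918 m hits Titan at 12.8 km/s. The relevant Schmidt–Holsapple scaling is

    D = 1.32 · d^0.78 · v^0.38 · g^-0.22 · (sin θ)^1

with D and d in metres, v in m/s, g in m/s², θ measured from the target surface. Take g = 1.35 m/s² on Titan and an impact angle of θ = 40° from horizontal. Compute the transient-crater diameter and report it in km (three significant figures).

In SI units: v = 12800 m/s.
d^0.78 = 918^0.78 = 204.7
v^0.38 = 12800^0.38 = 36.37
g^-0.22 = 1.35^-0.22 = 0.9361
(sin 40°)^1 = 0.6428^1 = 0.6428
D = 1.32 × 204.7 × 36.37 × 0.9361 × 0.6428 = 5913 m
   = 5.913 km

D ≈ 5.91 km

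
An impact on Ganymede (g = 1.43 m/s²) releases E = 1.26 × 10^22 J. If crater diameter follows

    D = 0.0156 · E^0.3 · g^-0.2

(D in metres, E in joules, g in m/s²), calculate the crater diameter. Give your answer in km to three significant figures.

E^0.3 = (1.26 × 10^22)^0.3 = 4.267 × 10^6
g^-0.2 = 1.43^-0.2 = 0.9310
D = 0.0156 × 4.267 × 10^6 × 0.9310 = 61972 m
   = 61.97 km

D ≈ 62.0 km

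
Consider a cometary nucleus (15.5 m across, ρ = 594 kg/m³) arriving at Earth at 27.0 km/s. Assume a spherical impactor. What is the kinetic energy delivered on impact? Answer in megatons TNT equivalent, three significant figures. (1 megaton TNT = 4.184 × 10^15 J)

v = 27000 m/s.
Mass m = (π/6) ρ d³ = (π/6) × 594 × (15.5)³ = 1.158 × 10^6 kg
E = ½ m v² = 0.5 × 1.158 × 10^6 × (27000)² = 4.221 × 10^14 J
   = 4.221 × 10^14 / 4.184×10^15 = 0.1009 Mt

E ≈ 0.101 Mt TNT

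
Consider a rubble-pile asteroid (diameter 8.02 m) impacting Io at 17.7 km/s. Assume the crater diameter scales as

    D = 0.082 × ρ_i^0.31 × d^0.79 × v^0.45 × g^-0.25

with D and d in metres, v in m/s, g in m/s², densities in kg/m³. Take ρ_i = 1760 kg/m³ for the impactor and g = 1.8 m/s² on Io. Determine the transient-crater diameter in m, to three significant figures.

D ≈ 303 m

In SI units: v = 17700 m/s.
ρ_i^0.31 = 1760^0.31 = 10.14
d^0.79 = 8.02^0.79 = 5.180
v^0.45 = 17700^0.45 = 81.58
g^-0.25 = 1.8^-0.25 = 0.8633
D = 0.082 × 10.14 × 5.180 × 81.58 × 0.8633 = 303.3 m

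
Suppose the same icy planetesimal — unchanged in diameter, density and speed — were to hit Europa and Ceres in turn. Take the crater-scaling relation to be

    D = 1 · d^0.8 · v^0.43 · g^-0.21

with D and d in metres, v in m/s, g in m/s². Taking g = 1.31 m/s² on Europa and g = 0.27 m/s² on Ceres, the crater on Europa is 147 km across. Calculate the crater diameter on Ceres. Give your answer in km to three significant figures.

All impactor-dependent factors cancel in the ratio, leaving D_Ceres/D_Europa = (g_Ceres/g_Europa)^-0.21.
(0.27/1.31)^-0.21 = 0.2061^-0.21 = 1.393
D_Ceres = 1.393 × 147 km = 205 km

D ≈ 205 km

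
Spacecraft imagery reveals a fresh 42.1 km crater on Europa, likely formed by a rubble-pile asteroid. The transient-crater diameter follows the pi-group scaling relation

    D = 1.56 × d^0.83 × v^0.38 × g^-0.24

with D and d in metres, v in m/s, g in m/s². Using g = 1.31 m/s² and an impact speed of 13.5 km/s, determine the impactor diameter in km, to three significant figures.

d ≈ 3.03 km

Rearranging for d: d = [D / (1.56 · 13500^0.38 · 1.31^-0.24)]^(1/0.83).
D = 42100 m.
13500^0.38 = 37.11
1.31^-0.24 = 0.9372
Denominator = 1.56 × 37.11 × 0.9372 = 54.26
D / 54.26 = 42100 / 54.26 = 775.9
d = 775.9^(1/0.83) = 775.9^1.2048 = 3031 m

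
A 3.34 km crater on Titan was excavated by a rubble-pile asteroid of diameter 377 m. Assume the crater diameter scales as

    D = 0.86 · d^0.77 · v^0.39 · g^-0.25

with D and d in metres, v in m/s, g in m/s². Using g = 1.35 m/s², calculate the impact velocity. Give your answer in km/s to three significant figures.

Rearranging for v: v = [D / (0.86 · 377^0.77 · 1.35^-0.25)]^(1/0.39).
D = 3340 m.
377^0.77 = 96.33
1.35^-0.25 = 0.9277
Denominator = 0.86 × 96.33 × 0.9277 = 76.85
D / 76.85 = 3340 / 76.85 = 43.46
v = 43.46^(1/0.39) = 43.46^2.5641 = 15857 m/s

v ≈ 15.9 km/s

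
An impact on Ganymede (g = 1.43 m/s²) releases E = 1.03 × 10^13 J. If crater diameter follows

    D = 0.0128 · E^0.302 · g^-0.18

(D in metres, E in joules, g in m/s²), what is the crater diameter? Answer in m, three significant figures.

D ≈ 102 m

E^0.302 = (1.03 × 10^13)^0.302 = 8.509 × 10^3
g^-0.18 = 1.43^-0.18 = 0.9376
D = 0.0128 × 8.509 × 10^3 × 0.9376 = 102.1 m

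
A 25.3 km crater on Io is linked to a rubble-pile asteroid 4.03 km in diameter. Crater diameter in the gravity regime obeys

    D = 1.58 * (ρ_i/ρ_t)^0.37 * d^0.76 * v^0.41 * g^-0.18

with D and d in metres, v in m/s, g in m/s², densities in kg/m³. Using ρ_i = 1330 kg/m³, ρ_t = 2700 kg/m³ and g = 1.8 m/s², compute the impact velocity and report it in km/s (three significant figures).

v ≈ 9.15 km/s

Rearranging for v: v = [D / (1.58 · (1330/2700)^0.37 · 4030^0.76 · 1.8^-0.18)]^(1/0.41).
D = 25300 m.
(1330/2700)^0.37 = 0.7695
4030^0.76 = 549.6
1.8^-0.18 = 0.8996
Denominator = 1.58 × 0.7695 × 549.6 × 0.8996 = 601.1
D / 601.1 = 25300 / 601.1 = 42.09
v = 42.09^(1/0.41) = 42.09^2.439 = 9149 m/s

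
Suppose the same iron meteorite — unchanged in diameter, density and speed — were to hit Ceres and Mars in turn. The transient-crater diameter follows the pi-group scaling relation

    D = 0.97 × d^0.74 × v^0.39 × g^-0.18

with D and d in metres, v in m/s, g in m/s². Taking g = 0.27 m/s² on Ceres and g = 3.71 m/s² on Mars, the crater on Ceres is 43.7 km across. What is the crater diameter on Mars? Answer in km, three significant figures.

D ≈ 27.3 km

All impactor-dependent factors cancel in the ratio, leaving D_Mars/D_Ceres = (g_Mars/g_Ceres)^-0.18.
(3.71/0.27)^-0.18 = 13.74^-0.18 = 0.6240
D_Mars = 0.6240 × 43.7 km = 27.3 km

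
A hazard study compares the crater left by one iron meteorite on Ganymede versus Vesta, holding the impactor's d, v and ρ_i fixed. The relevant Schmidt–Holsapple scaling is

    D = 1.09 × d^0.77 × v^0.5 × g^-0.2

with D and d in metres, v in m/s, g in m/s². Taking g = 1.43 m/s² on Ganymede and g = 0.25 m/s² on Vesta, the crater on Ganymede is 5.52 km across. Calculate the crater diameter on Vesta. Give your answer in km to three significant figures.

All impactor-dependent factors cancel in the ratio, leaving D_Vesta/D_Ganymede = (g_Vesta/g_Ganymede)^-0.2.
(0.25/1.43)^-0.2 = 0.1748^-0.2 = 1.417
D_Vesta = 1.417 × 5.52 km = 7.82 km

D ≈ 7.82 km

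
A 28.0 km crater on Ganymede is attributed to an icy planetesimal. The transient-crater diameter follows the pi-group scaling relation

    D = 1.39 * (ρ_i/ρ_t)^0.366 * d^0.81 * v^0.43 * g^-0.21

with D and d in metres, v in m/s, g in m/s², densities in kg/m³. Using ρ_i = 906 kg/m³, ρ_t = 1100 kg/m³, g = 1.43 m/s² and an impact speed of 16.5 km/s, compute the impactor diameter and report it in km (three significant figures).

Rearranging for d: d = [D / (1.39 · (906/1100)^0.366 · 16500^0.43 · 1.43^-0.21)]^(1/0.81).
D = 28000 m.
(906/1100)^0.366 = 0.9314
16500^0.43 = 65.09
1.43^-0.21 = 0.9276
Denominator = 1.39 × 0.9314 × 65.09 × 0.9276 = 78.17
D / 78.17 = 28000 / 78.17 = 358.2
d = 358.2^(1/0.81) = 358.2^1.2346 = 1423 m

d ≈ 1.42 km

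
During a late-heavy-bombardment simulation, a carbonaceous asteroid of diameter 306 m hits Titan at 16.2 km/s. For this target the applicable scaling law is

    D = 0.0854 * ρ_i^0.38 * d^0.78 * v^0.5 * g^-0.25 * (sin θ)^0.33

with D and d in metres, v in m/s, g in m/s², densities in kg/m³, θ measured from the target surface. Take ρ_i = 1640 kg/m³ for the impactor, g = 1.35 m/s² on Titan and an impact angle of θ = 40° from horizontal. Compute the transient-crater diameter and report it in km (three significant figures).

In SI units: v = 16200 m/s.
ρ_i^0.38 = 1640^0.38 = 16.66
d^0.78 = 306^0.78 = 86.87
v^0.5 = 16200^0.5 = 127.3
g^-0.25 = 1.35^-0.25 = 0.9277
(sin 40°)^0.33 = 0.6428^0.33 = 0.8643
D = 0.0854 × 16.66 × 86.87 × 127.3 × 0.9277 × 0.8643 = 12615 m
   = 12.62 km

D ≈ 12.6 km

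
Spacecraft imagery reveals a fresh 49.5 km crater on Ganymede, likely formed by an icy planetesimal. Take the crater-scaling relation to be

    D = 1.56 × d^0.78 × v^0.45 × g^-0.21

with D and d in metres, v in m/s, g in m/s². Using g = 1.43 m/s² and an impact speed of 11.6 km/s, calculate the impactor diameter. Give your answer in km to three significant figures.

d ≈ 2.94 km

Rearranging for d: d = [D / (1.56 · 11600^0.45 · 1.43^-0.21)]^(1/0.78).
D = 49500 m.
11600^0.45 = 67.45
1.43^-0.21 = 0.9276
Denominator = 1.56 × 67.45 × 0.9276 = 97.60
D / 97.60 = 49500 / 97.60 = 507.2
d = 507.2^(1/0.78) = 507.2^1.2821 = 2940 m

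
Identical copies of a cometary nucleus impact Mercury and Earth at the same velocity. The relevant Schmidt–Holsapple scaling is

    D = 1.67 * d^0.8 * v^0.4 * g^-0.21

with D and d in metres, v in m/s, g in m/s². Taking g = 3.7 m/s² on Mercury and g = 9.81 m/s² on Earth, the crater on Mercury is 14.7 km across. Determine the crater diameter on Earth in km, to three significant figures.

All impactor-dependent factors cancel in the ratio, leaving D_Earth/D_Mercury = (g_Earth/g_Mercury)^-0.21.
(9.81/3.7)^-0.21 = 2.651^-0.21 = 0.8149
D_Earth = 0.8149 × 14.7 km = 12.0 km

D ≈ 12.0 km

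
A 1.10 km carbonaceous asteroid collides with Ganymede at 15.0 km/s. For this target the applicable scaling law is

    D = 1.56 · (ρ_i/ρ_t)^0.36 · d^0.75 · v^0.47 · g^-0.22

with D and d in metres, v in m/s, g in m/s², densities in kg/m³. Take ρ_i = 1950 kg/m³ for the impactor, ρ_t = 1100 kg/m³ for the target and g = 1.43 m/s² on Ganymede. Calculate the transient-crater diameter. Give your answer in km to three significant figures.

In SI units: d = 1100 m, v = 15000 m/s.
(ρ_i/ρ_t)^0.36 = (1950/1100)^0.36 = 1.229
d^0.75 = 1100^0.75 = 191.0
v^0.47 = 15000^0.47 = 91.78
g^-0.22 = 1.43^-0.22 = 0.9243
D = 1.56 × 1.229 × 191.0 × 91.78 × 0.9243 = 31065 m
   = 31.06 km

D ≈ 31.1 km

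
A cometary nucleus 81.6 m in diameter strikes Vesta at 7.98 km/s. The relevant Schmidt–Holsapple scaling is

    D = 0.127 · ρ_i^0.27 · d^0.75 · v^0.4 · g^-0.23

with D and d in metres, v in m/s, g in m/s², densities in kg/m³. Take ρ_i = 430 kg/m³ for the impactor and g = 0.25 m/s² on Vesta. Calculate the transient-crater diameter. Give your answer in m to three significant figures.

D ≈ 887 m

In SI units: v = 7980 m/s.
ρ_i^0.27 = 430^0.27 = 5.141
d^0.75 = 81.6^0.75 = 27.15
v^0.4 = 7980^0.4 = 36.37
g^-0.23 = 0.25^-0.23 = 1.376
D = 0.127 × 5.141 × 27.15 × 36.37 × 1.376 = 887.1 m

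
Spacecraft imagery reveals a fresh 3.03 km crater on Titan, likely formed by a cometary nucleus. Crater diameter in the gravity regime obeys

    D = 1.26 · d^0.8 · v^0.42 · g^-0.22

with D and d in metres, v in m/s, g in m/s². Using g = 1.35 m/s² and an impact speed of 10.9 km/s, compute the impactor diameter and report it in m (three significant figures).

Rearranging for d: d = [D / (1.26 · 10900^0.42 · 1.35^-0.22)]^(1/0.8).
D = 3030 m.
10900^0.42 = 49.63
1.35^-0.22 = 0.9361
Denominator = 1.26 × 49.63 × 0.9361 = 58.54
D / 58.54 = 3030 / 58.54 = 51.76
d = 51.76^(1/0.8) = 51.76^1.25 = 138.8 m

d ≈ 139 m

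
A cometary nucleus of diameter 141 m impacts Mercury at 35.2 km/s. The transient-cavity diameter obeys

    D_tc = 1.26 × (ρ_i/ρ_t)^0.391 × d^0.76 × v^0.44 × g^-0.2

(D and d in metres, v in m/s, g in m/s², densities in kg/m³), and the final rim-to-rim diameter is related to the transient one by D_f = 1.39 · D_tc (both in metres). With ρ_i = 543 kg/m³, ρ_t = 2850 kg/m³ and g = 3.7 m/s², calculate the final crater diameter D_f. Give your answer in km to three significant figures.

v = 35200 m/s.
(ρ_i/ρ_t)^0.391 = (543/2850)^0.391 = 0.5230
d^0.76 = 141^0.76 = 42.99
v^0.44 = 35200^0.44 = 100.1
g^-0.2 = 3.7^-0.2 = 0.7698
D_tc = 1.26 × 0.5230 × 42.99 × 100.1 × 0.7698 = 2183 m
D_f = 1.39 × 2183 = 3034 m
     = 3.034 km

D_f ≈ 3.03 km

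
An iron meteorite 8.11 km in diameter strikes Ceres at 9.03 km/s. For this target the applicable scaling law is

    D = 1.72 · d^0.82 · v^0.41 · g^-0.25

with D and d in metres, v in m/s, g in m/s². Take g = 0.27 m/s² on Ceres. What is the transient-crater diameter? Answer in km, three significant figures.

D ≈ 160 km

In SI units: d = 8110 m, v = 9030 m/s.
d^0.82 = 8110^0.82 = 1605
v^0.41 = 9030^0.41 = 41.86
g^-0.25 = 0.27^-0.25 = 1.387
D = 1.72 × 1605 × 41.86 × 1.387 = 1.603 × 10^5 m
   = 160.3 km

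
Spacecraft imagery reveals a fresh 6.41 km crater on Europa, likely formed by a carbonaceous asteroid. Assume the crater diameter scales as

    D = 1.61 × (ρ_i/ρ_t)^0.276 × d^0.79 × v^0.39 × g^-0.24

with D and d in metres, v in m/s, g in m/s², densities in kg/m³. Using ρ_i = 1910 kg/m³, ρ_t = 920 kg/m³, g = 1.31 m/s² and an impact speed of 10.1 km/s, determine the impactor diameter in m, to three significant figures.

Rearranging for d: d = [D / (1.61 · (1910/920)^0.276 · 10100^0.39 · 1.31^-0.24)]^(1/0.79).
D = 6410 m.
(1910/920)^0.276 = 1.223
10100^0.39 = 36.45
1.31^-0.24 = 0.9372
Denominator = 1.61 × 1.223 × 36.45 × 0.9372 = 67.26
D / 67.26 = 6410 / 67.26 = 95.30
d = 95.30^(1/0.79) = 95.30^1.2658 = 320.0 m

d ≈ 320 m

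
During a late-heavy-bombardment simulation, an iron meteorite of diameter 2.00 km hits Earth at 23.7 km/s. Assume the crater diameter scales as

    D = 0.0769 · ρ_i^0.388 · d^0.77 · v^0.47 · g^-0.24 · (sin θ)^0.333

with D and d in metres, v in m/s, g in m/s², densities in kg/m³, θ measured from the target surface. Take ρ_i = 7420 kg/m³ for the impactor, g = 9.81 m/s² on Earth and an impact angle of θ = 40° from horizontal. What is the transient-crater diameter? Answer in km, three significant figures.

In SI units: d = 2000 m, v = 23700 m/s.
ρ_i^0.388 = 7420^0.388 = 31.75
d^0.77 = 2000^0.77 = 348.2
v^0.47 = 23700^0.47 = 113.8
g^-0.24 = 9.81^-0.24 = 0.5781
(sin 40°)^0.333 = 0.6428^0.333 = 0.8632
D = 0.0769 × 31.75 × 348.2 × 113.8 × 0.5781 × 0.8632 = 48279 m
   = 48.28 km

D ≈ 48.3 km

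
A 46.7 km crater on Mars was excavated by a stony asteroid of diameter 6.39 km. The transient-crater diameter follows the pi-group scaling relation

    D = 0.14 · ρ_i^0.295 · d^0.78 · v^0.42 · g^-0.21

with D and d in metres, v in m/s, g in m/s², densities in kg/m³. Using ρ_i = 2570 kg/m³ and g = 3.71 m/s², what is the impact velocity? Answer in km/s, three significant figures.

v ≈ 9.39 km/s

Rearranging for v: v = [D / (0.14 · 2570^0.295 · 6390^0.78 · 3.71^-0.21)]^(1/0.42).
D = 46700 m.
2570^0.295 = 10.14
6390^0.78 = 929.6
3.71^-0.21 = 0.7593
Denominator = 0.14 × 10.14 × 929.6 × 0.7593 = 1002
D / 1002 = 46700 / 1002 = 46.61
v = 46.61^(1/0.42) = 46.61^2.381 = 9390 m/s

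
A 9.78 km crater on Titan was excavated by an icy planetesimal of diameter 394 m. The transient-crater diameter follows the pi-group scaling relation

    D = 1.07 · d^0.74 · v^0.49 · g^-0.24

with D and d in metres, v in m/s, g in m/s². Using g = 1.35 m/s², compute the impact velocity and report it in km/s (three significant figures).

v ≈ 16.9 km/s

Rearranging for v: v = [D / (1.07 · 394^0.74 · 1.35^-0.24)]^(1/0.49).
D = 9780 m.
394^0.74 = 83.30
1.35^-0.24 = 0.9305
Denominator = 1.07 × 83.30 × 0.9305 = 82.94
D / 82.94 = 9780 / 82.94 = 117.9
v = 117.9^(1/0.49) = 117.9^2.0408 = 16887 m/s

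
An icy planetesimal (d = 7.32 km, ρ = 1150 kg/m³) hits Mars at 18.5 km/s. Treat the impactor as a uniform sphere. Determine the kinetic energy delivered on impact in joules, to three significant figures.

d = 7320 m; v = 18500 m/s.
Mass m = (π/6) ρ d³ = (π/6) × 1150 × (7320)³ = 2.362 × 10^14 kg
E = ½ m v² = 0.5 × 2.362 × 10^14 × (18500)² = 4.042 × 10^22 J

E ≈ 4.04 × 10^22 J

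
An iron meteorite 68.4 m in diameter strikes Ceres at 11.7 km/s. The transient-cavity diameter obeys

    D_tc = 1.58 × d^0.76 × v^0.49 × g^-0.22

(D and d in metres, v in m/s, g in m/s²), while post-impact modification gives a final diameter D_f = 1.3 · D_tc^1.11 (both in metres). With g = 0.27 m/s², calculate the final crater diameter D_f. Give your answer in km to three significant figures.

D_f ≈ 17.1 km

v = 11700 m/s.
d^0.76 = 68.4^0.76 = 24.81
v^0.49 = 11700^0.49 = 98.49
g^-0.22 = 0.27^-0.22 = 1.334
D_tc = 1.58 × 24.81 × 98.49 × 1.334 = 5150 m
D_f = 1.3 × (5150)^1.11 = 17142 m
     = 17.14 km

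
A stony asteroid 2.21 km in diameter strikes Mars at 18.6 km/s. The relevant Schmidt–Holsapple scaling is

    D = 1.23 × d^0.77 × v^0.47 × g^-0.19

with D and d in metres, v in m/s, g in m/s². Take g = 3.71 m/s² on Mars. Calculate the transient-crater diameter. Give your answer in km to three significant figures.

In SI units: d = 2210 m, v = 18600 m/s.
d^0.77 = 2210^0.77 = 376.0
v^0.47 = 18600^0.47 = 101.5
g^-0.19 = 3.71^-0.19 = 0.7795
D = 1.23 × 376.0 × 101.5 × 0.7795 = 36591 m
   = 36.59 km

D ≈ 36.6 km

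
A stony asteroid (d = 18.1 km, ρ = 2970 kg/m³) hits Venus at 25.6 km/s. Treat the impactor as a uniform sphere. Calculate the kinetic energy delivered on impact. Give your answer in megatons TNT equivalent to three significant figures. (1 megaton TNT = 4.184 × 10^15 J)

d = 18100 m; v = 25600 m/s.
Mass m = (π/6) ρ d³ = (π/6) × 2970 × (18100)³ = 9.221 × 10^15 kg
E = ½ m v² = 0.5 × 9.221 × 10^15 × (25600)² = 3.022 × 10^24 J
   = 3.022 × 10^24 / 4.184×10^15 = 7.223 × 10^8 Mt

E ≈ 7.22 × 10^8 Mt TNT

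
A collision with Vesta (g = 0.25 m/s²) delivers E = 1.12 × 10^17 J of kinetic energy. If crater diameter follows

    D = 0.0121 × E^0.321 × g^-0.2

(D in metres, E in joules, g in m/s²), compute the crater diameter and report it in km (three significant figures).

D ≈ 4.74 km

E^0.321 = (1.12 × 10^17)^0.321 = 2.970 × 10^5
g^-0.2 = 0.25^-0.2 = 1.320
D = 0.0121 × 2.970 × 10^5 × 1.320 = 4744 m
   = 4.744 km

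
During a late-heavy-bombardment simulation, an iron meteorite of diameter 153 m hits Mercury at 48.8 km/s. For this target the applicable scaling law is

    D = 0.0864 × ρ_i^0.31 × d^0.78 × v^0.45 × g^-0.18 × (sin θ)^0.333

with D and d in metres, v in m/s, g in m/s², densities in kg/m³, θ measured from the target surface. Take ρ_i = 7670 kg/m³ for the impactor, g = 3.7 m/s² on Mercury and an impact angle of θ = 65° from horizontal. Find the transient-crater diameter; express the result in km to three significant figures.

D ≈ 6.89 km

In SI units: v = 48800 m/s.
ρ_i^0.31 = 7670^0.31 = 16.01
d^0.78 = 153^0.78 = 50.59
v^0.45 = 48800^0.45 = 128.8
g^-0.18 = 3.7^-0.18 = 0.7902
(sin 65°)^0.333 = 0.9063^0.333 = 0.9678
D = 0.0864 × 16.01 × 50.59 × 128.8 × 0.7902 × 0.9678 = 6893 m
   = 6.893 km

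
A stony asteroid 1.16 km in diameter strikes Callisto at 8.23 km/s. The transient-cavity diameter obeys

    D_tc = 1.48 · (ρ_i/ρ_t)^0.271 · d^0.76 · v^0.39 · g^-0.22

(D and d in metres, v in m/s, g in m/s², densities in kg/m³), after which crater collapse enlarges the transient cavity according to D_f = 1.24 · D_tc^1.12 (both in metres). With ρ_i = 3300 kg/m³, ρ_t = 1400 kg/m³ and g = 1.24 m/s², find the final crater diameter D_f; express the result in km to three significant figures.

In SI: d = 1160 m, v = 8230 m/s.
(ρ_i/ρ_t)^0.271 = (3300/1400)^0.271 = 1.262
d^0.76 = 1160^0.76 = 213.3
v^0.39 = 8230^0.39 = 33.65
g^-0.22 = 1.24^-0.22 = 0.9538
D_tc = 1.48 × 1.262 × 213.3 × 33.65 × 0.9538 = 12790 m
D_f = 1.24 × (12790)^1.12 = 49331 m
     = 49.33 km

D_f ≈ 49.3 km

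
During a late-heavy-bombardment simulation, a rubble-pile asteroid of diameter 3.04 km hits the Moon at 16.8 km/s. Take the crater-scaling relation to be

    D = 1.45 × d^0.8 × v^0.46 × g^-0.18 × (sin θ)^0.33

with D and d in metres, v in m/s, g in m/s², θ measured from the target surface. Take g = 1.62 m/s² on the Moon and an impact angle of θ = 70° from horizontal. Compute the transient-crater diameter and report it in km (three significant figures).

In SI units: d = 3040 m, v = 16800 m/s.
d^0.8 = 3040^0.8 = 611.4
v^0.46 = 16800^0.46 = 87.83
g^-0.18 = 1.62^-0.18 = 0.9168
(sin 70°)^0.33 = 0.9397^0.33 = 0.9797
D = 1.45 × 611.4 × 87.83 × 0.9168 × 0.9797 = 69937 m
   = 69.94 km

D ≈ 69.9 km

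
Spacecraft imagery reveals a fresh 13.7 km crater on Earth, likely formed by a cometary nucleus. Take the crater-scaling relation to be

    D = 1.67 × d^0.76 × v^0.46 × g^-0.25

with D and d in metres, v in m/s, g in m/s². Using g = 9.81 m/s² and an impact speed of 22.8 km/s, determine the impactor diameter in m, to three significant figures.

d ≈ 689 m

Rearranging for d: d = [D / (1.67 · 22800^0.46 · 9.81^-0.25)]^(1/0.76).
D = 13700 m.
22800^0.46 = 101.1
9.81^-0.25 = 0.5650
Denominator = 1.67 × 101.1 × 0.5650 = 95.39
D / 95.39 = 13700 / 95.39 = 143.6
d = 143.6^(1/0.76) = 143.6^1.3158 = 689.3 m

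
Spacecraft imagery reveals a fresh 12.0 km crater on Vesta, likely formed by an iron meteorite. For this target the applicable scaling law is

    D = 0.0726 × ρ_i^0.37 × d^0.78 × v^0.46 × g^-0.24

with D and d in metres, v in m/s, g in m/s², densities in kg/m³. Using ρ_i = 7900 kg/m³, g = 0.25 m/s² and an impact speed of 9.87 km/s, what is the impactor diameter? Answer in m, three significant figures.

d ≈ 200 m

Rearranging for d: d = [D / (0.0726 · 7900^0.37 · 9870^0.46 · 0.25^-0.24)]^(1/0.78).
D = 12000 m.
7900^0.37 = 27.68
9870^0.46 = 68.77
0.25^-0.24 = 1.395
Denominator = 0.0726 × 27.68 × 68.77 × 1.395 = 192.8
D / 192.8 = 12000 / 192.8 = 62.24
d = 62.24^(1/0.78) = 62.24^1.2821 = 199.6 m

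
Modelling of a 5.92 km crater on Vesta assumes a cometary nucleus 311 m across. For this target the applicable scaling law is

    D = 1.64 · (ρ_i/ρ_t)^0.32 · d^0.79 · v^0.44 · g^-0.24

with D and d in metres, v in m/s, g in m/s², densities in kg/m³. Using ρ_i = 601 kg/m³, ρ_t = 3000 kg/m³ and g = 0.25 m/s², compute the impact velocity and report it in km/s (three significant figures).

v ≈ 6.15 km/s

Rearranging for v: v = [D / (1.64 · (601/3000)^0.32 · 311^0.79 · 0.25^-0.24)]^(1/0.44).
D = 5920 m.
(601/3000)^0.32 = 0.5978
311^0.79 = 93.17
0.25^-0.24 = 1.395
Denominator = 1.64 × 0.5978 × 93.17 × 1.395 = 127.4
D / 127.4 = 5920 / 127.4 = 46.47
v = 46.47^(1/0.44) = 46.47^2.2727 = 6152 m/s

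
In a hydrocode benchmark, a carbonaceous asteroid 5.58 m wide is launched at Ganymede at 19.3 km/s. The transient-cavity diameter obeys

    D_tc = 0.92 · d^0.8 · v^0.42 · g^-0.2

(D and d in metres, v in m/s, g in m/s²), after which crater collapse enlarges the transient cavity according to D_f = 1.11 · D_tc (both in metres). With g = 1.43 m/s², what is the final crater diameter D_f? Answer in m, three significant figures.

v = 19300 m/s.
d^0.8 = 5.58^0.8 = 3.956
v^0.42 = 19300^0.42 = 63.09
g^-0.2 = 1.43^-0.2 = 0.9310
D_tc = 0.92 × 3.956 × 63.09 × 0.9310 = 213.8 m
D_f = 1.11 × 213.8 = 237.3 m

D_f ≈ 237 m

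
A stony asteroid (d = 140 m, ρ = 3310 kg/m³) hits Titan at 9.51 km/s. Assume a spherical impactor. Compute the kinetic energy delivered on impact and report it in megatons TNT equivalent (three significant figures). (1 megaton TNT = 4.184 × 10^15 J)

E ≈ 51.4 Mt TNT

v = 9510 m/s.
Mass m = (π/6) ρ d³ = (π/6) × 3310 × (140)³ = 4.756 × 10^9 kg
E = ½ m v² = 0.5 × 4.756 × 10^9 × (9510)² = 2.151 × 10^17 J
   = 2.151 × 10^17 / 4.184×10^15 = 51.41 Mt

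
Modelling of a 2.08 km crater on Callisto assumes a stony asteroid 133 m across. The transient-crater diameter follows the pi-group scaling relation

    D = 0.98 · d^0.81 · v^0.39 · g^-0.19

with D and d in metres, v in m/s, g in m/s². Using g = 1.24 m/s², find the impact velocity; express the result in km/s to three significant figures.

Rearranging for v: v = [D / (0.98 · 133^0.81 · 1.24^-0.19)]^(1/0.39).
D = 2080 m.
133^0.81 = 52.52
1.24^-0.19 = 0.9600
Denominator = 0.98 × 52.52 × 0.9600 = 49.41
D / 49.41 = 2080 / 49.41 = 42.10
v = 42.10^(1/0.39) = 42.10^2.5641 = 14616 m/s

v ≈ 14.6 km/s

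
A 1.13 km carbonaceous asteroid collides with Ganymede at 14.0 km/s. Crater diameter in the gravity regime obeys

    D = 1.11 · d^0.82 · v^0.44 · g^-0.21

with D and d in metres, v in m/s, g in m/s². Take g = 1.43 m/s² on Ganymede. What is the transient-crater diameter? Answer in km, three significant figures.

In SI units: d = 1130 m, v = 14000 m/s.
d^0.82 = 1130^0.82 = 318.8
v^0.44 = 14000^0.44 = 66.73
g^-0.21 = 1.43^-0.21 = 0.9276
D = 1.11 × 318.8 × 66.73 × 0.9276 = 21904 m
   = 21.90 km

D ≈ 21.9 km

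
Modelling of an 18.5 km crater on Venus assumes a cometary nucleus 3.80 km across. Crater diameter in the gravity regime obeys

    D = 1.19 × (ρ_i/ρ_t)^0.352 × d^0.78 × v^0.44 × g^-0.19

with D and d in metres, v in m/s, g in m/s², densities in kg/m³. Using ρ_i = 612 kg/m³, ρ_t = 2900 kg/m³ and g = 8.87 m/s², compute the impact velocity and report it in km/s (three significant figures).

Rearranging for v: v = [D / (1.19 · (612/2900)^0.352 · 3800^0.78 · 8.87^-0.19)]^(1/0.44).
D = 18500 m.
(612/2900)^0.352 = 0.5783
3800^0.78 = 619.8
8.87^-0.19 = 0.6605
Denominator = 1.19 × 0.5783 × 619.8 × 0.6605 = 281.7
D / 281.7 = 18500 / 281.7 = 65.67
v = 65.67^(1/0.44) = 65.67^2.2727 = 13500 m/s

v ≈ 13.5 km/s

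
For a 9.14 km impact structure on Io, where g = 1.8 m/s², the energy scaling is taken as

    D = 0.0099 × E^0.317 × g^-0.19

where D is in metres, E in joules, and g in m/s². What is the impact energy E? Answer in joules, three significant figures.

E ≈ 9.35 × 10^18 J

Rearranging: E = [D / (0.0099 · g^-0.19)]^(1/0.317).
D = 9140 m.
g^-0.19 = 1.8^-0.19 = 0.8943
D / (0.0099 × 0.8943) = 9140 / (8.854 × 10^-3) = 1.032 × 10^6
E = (1.032 × 10^6)^3.1546 = 9.349 × 10^18 J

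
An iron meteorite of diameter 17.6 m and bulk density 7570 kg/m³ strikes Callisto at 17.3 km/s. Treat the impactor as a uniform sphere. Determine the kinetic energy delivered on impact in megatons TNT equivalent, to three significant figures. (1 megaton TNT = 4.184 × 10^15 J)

v = 17300 m/s.
Mass m = (π/6) ρ d³ = (π/6) × 7570 × (17.6)³ = 2.161 × 10^7 kg
E = ½ m v² = 0.5 × 2.161 × 10^7 × (17300)² = 3.234 × 10^15 J
   = 3.234 × 10^15 / 4.184×10^15 = 0.7729 Mt

E ≈ 0.773 Mt TNT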